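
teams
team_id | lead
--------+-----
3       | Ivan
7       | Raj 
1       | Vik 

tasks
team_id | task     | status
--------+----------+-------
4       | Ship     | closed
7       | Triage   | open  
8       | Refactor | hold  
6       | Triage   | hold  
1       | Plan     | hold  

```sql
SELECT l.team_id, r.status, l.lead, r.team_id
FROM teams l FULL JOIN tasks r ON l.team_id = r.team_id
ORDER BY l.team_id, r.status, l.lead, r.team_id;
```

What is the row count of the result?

FULL OUTER JOIN keeps every row from both sides; unmatched rows get NULL for the other side's columns.
Matching on l.team_id = r.team_id.
Matched pairs: 2; unmatched l rows kept: 1; unmatched r rows kept: 3.
Total: 2 matched + 4 padded = 6 rows.

6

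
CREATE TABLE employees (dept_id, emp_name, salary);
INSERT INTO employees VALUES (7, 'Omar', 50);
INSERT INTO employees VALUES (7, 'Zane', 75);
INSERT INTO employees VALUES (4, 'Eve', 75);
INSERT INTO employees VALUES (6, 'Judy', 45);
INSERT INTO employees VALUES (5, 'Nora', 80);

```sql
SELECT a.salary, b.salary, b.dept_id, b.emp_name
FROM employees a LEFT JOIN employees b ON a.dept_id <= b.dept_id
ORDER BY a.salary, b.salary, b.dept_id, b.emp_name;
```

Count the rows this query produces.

16

LEFT JOIN keeps every row from `employees a`; unmatched rows get NULL for `employees b`'s columns.
Matching on a.dept_id <= b.dept_id.
- a (dept_id=7) pairs with 2 row(s) of b.
- a (dept_id=7) pairs with 2 row(s) of b.
- a (dept_id=4) pairs with 5 row(s) of b.
- a (dept_id=6) pairs with 3 row(s) of b.
- a (dept_id=5) pairs with 4 row(s) of b.
Total: 16 rows.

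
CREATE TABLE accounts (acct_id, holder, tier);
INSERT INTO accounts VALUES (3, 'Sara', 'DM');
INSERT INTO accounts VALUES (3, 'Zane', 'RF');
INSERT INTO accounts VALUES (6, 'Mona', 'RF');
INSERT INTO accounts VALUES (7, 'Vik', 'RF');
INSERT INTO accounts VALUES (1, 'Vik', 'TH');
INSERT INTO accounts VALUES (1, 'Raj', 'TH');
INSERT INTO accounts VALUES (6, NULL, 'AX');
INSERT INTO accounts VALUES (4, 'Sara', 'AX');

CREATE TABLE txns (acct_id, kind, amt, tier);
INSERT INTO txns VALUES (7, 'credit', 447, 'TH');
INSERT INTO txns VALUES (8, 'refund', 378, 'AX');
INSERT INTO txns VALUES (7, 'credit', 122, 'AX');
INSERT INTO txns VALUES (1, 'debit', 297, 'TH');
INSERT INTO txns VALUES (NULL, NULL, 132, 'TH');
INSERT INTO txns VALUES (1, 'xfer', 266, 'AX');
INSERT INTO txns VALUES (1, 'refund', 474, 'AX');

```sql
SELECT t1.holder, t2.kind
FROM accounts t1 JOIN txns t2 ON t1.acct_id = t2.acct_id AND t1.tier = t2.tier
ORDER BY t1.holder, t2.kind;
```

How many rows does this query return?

INNER JOIN keeps only pairs where the ON condition holds.
Matching on t1.acct_id = t2.acct_id AND t1.tier = t2.tier. A NULL in a compared column never satisfies the condition.
- t1[0] acct_id=3, tier=DM → no match; dropped.
- t1[1] acct_id=3, tier=RF → no match; dropped.
- t1[2] acct_id=6, tier=RF → no match; dropped.
- t1[3] acct_id=7, tier=RF → no match; dropped.
- t1[4] acct_id=1, tier=TH → 1 match(es) in t2 → 1 row(s).
- t1[5] acct_id=1, tier=TH → 1 match(es) in t2 → 1 row(s).
- t1[6] acct_id=6, tier=AX → no match; dropped.
- t1[7] acct_id=4, tier=AX → no match; dropped.
Total: 2 rows.

2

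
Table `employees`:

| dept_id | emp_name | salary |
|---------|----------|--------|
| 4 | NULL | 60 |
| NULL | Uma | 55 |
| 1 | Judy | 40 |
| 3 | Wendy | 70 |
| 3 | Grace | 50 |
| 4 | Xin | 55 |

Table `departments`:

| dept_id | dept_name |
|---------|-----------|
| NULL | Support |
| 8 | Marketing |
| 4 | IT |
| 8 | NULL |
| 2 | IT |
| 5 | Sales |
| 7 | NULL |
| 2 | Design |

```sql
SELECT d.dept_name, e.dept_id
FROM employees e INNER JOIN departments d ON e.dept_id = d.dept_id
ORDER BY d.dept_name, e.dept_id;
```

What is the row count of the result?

2

INNER JOIN keeps only pairs where the ON condition holds.
Matching on e.dept_id = d.dept_id. A NULL in a compared column never satisfies the condition.
- e row (dept_id=4): matches 1 d row(s) → 1 output row(s).
- e row (dept_id=NULL): no match → dropped.
- e row (dept_id=1): no match → dropped.
- e row (dept_id=3): no match → dropped.
- e row (dept_id=3): no match → dropped.
- e row (dept_id=4): matches 1 d row(s) → 1 output row(s).
Total: 2 rows.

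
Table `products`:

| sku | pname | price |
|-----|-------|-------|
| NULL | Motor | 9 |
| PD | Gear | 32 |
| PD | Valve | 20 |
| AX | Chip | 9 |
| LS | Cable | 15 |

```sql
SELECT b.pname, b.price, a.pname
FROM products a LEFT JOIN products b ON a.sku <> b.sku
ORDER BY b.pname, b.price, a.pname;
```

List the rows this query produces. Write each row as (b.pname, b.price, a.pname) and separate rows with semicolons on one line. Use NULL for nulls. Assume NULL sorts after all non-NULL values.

LEFT JOIN keeps every row from `products a`; unmatched rows get NULL for `products b`'s columns.
Matching on a.sku <> b.sku. A NULL in a compared column never satisfies the condition.
Matched pairs: 10; unmatched a rows kept: 1.

(Cable, 15, Chip); (Cable, 15, Gear); (Cable, 15, Valve); (Chip, 9, Cable); (Chip, 9, Gear); (Chip, 9, Valve); (Gear, 32, Cable); (Gear, 32, Chip); (Valve, 20, Cable); (Valve, 20, Chip); (NULL, NULL, Motor)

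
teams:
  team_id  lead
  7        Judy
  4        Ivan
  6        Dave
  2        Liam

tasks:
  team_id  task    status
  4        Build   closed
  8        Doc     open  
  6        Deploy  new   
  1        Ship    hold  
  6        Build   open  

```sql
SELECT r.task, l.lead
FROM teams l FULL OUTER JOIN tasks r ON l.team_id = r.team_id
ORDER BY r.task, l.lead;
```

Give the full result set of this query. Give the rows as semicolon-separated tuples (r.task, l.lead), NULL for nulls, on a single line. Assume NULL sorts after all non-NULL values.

FULL OUTER JOIN keeps every row from both sides; unmatched rows get NULL for the other side's columns.
Matching on l.team_id = r.team_id.
Matched pairs: 3; unmatched l rows kept: 2; unmatched r rows kept: 2.

(Build, Dave); (Build, Ivan); (Deploy, Dave); (Doc, NULL); (Ship, NULL); (NULL, Judy); (NULL, Liam)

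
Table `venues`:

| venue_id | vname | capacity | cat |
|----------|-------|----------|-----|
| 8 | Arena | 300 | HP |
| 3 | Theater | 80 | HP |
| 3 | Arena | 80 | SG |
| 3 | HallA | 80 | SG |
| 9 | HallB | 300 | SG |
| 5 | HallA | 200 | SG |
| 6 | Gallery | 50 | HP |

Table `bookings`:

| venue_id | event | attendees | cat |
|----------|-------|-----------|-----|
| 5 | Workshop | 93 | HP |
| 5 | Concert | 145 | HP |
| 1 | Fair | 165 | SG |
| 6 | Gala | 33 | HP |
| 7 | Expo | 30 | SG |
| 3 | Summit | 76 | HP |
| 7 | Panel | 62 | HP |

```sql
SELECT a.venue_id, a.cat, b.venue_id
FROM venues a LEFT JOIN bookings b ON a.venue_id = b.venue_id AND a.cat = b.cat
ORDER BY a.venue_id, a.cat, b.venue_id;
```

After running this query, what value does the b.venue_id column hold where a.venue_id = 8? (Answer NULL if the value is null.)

NULL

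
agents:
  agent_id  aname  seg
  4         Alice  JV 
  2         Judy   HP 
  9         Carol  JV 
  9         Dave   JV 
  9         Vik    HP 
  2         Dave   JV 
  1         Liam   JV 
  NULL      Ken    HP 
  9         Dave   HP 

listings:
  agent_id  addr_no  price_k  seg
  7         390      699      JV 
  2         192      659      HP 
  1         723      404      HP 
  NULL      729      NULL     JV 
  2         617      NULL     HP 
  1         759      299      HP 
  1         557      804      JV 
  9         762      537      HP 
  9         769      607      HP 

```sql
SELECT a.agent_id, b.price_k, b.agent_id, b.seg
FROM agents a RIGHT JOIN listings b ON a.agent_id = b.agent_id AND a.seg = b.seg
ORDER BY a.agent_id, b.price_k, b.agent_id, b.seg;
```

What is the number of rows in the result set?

RIGHT JOIN keeps every row from `listings`; unmatched rows get NULL for `agents`'s columns.
Matching on a.agent_id = b.agent_id AND a.seg = b.seg. A NULL in a compared column never satisfies the condition.
- a[0] agent_id=4, seg=JV → no match.
- a[1] agent_id=2, seg=HP → 2 match(es) in b → 2 row(s).
- a[2] agent_id=9, seg=JV → no match.
- a[3] agent_id=9, seg=JV → no match.
- a[4] agent_id=9, seg=HP → 2 match(es) in b → 2 row(s).
- a[5] agent_id=2, seg=JV → no match.
- a[6] agent_id=1, seg=JV → 1 match(es) in b → 1 row(s).
- a[7] agent_id=NULL, seg=HP → no match.
- a[8] agent_id=9, seg=HP → 2 match(es) in b → 2 row(s).
- plus 4 unmatched b row(s), each kept with NULL a columns.
Total: 7 matched + 4 padded = 11 rows.

11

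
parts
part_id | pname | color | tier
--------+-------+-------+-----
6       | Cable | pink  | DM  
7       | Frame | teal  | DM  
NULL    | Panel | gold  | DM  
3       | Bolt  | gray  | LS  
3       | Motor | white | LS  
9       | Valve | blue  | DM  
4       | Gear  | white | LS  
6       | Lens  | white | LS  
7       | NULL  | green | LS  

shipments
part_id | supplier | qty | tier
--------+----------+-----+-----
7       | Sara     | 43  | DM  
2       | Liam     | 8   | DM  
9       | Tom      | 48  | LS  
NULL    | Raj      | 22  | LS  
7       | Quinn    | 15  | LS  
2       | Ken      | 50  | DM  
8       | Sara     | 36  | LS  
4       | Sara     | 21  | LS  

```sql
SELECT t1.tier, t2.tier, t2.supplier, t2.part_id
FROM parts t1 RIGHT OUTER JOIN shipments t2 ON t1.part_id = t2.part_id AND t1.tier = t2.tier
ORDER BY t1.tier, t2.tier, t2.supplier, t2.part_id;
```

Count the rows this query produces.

8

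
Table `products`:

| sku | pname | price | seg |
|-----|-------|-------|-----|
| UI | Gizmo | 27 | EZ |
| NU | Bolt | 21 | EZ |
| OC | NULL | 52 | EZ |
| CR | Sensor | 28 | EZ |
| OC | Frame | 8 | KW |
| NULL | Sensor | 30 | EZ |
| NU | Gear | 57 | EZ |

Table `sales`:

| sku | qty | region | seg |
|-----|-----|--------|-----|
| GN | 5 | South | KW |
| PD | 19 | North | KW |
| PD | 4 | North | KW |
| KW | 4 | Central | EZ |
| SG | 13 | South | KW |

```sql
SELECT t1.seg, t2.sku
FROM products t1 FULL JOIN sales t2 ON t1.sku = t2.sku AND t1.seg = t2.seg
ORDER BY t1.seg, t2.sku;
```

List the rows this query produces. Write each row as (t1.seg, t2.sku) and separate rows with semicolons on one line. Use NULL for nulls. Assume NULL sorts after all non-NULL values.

(EZ, NULL); (EZ, NULL); (EZ, NULL); (EZ, NULL); (EZ, NULL); (EZ, NULL); (KW, NULL); (NULL, GN); (NULL, KW); (NULL, PD); (NULL, PD); (NULL, SG)

FULL OUTER JOIN keeps every row from both sides; unmatched rows get NULL for the other side's columns.
Matching on t1.sku = t2.sku AND t1.seg = t2.seg. A NULL in a compared column never satisfies the condition.
- t1 (sku=UI, seg=EZ) has no partner → padded with NULL.
- t1 (sku=NU, seg=EZ) has no partner → padded with NULL.
- t1 (sku=OC, seg=EZ) has no partner → padded with NULL.
- t1 (sku=CR, seg=EZ) has no partner → padded with NULL.
- t1 (sku=OC, seg=KW) has no partner → padded with NULL.
- t1 (sku=NULL, seg=EZ) has no partner → padded with NULL.
- t1 (sku=NU, seg=EZ) has no partner → padded with NULL.
- 5 t2 row(s) had no t1 match → kept, t1 columns NULL.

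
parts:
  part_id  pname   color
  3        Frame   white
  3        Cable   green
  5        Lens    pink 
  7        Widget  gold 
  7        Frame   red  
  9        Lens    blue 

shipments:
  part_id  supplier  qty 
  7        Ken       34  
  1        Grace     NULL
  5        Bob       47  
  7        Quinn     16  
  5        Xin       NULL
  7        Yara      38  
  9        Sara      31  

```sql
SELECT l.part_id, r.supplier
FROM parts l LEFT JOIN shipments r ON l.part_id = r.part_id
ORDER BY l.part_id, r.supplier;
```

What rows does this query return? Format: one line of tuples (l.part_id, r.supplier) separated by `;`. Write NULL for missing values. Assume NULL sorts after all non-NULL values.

(3, NULL); (3, NULL); (5, Bob); (5, Xin); (7, Ken); (7, Ken); (7, Quinn); (7, Quinn); (7, Yara); (7, Yara); (9, Sara)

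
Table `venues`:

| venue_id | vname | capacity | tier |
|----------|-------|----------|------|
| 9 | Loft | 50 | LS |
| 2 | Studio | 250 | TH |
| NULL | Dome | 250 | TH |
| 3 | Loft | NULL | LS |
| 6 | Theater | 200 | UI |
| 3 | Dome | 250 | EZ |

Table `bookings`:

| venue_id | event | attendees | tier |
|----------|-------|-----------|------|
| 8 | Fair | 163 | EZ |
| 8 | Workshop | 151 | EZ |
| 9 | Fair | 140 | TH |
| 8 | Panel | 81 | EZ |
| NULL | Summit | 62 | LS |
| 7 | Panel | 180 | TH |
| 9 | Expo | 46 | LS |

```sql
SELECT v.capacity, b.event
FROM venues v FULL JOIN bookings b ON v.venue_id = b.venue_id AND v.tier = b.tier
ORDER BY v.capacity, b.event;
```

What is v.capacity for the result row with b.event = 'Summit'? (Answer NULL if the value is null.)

FULL OUTER JOIN keeps every row from both sides; unmatched rows get NULL for the other side's columns.
Matching on v.venue_id = b.venue_id AND v.tier = b.tier. A NULL in a compared column never satisfies the condition.
- v row (venue_id=9, tier=LS): matches 1 b row(s) → 1 output row(s).
- v row (venue_id=2, tier=TH): no match → kept, b columns NULL.
- v row (venue_id=NULL, tier=TH): no match → kept, b columns NULL.
- v row (venue_id=3, tier=LS): no match → kept, b columns NULL.
- v row (venue_id=6, tier=UI): no match → kept, b columns NULL.
- v row (venue_id=3, tier=EZ): no match → kept, b columns NULL.
- 6 b row(s) had no v match → kept, v columns NULL.

NULL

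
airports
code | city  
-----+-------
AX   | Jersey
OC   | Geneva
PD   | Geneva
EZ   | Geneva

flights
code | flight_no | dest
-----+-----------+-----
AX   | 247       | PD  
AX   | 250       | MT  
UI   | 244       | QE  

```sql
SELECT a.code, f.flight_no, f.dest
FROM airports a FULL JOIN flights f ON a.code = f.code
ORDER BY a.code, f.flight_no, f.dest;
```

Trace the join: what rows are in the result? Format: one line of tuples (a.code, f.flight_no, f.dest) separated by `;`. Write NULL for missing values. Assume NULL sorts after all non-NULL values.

(AX, 247, PD); (AX, 250, MT); (EZ, NULL, NULL); (OC, NULL, NULL); (PD, NULL, NULL); (NULL, 244, QE)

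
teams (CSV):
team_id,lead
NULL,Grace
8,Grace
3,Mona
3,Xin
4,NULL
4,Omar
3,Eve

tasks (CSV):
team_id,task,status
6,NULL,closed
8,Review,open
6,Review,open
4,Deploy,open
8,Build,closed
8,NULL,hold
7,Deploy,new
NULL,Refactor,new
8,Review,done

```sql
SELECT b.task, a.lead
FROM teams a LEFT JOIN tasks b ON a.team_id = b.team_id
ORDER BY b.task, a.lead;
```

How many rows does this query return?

LEFT JOIN keeps every row from `teams`; unmatched rows get NULL for `tasks`'s columns.
Matching on a.team_id = b.team_id. A NULL in a compared column never satisfies the condition.
- a (team_id=NULL) has no partner → padded with NULL.
- a (team_id=8) pairs with 4 row(s) of b.
- a (team_id=3) has no partner → padded with NULL.
- a (team_id=3) has no partner → padded with NULL.
- a (team_id=4) pairs with 1 row(s) of b.
- a (team_id=4) pairs with 1 row(s) of b.
- a (team_id=3) has no partner → padded with NULL.
Total: 6 matched + 4 padded = 10 rows.

10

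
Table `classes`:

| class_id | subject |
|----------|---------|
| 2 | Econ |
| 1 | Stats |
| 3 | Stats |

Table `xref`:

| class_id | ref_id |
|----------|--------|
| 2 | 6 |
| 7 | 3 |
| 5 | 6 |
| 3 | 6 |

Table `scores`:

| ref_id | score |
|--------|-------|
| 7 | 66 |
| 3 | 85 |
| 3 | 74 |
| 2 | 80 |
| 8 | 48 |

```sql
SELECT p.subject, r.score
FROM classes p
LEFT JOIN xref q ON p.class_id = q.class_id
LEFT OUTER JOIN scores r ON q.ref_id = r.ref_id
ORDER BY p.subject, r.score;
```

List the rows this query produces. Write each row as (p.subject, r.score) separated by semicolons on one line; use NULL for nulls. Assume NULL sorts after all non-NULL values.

Joins associate left-to-right: classes LEFT JOIN xref on class_id gives 3 intermediate row(s).
Then LEFT JOIN `scores r` on ref_id: each of those 3 rows is kept; rows whose q.ref_id has no match in r get NULL for r's columns.

(Econ, NULL); (Stats, NULL); (Stats, NULL)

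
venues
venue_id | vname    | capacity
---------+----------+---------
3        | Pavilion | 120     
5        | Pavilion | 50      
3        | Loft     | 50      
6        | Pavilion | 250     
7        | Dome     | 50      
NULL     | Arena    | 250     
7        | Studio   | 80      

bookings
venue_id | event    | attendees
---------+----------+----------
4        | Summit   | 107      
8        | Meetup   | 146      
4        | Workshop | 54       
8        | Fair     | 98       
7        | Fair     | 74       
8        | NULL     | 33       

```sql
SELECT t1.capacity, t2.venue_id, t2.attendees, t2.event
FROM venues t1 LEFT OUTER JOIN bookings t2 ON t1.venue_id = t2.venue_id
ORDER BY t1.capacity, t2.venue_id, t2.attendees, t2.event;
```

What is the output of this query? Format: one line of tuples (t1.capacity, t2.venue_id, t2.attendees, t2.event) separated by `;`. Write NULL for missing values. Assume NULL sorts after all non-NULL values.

LEFT JOIN keeps every row from `venues`; unmatched rows get NULL for `bookings`'s columns.
Matching on t1.venue_id = t2.venue_id. A NULL in a compared column never satisfies the condition.
- venue_id=3: no t2 row matches, row kept with t2 columns NULL.
- venue_id=5: no t2 row matches, row kept with t2 columns NULL.
- venue_id=3: no t2 row matches, row kept with t2 columns NULL.
- venue_id=6: no t2 row matches, row kept with t2 columns NULL.
- venue_id=7: 1 matching t2 row(s), so 1 row(s) emitted.
- venue_id=NULL: no t2 row matches, row kept with t2 columns NULL.
- venue_id=7: 1 matching t2 row(s), so 1 row(s) emitted.
After projecting and ordering:
t1.capacity | t2.venue_id | t2.attendees | t2.event
50 | 7 | 74 | Fair
50 | NULL | NULL | NULL
50 | NULL | NULL | NULL
80 | 7 | 74 | Fair
120 | NULL | NULL | NULL
250 | NULL | NULL | NULL
250 | NULL | NULL | NULL

(50, 7, 74, Fair); (50, NULL, NULL, NULL); (50, NULL, NULL, NULL); (80, 7, 74, Fair); (120, NULL, NULL, NULL); (250, NULL, NULL, NULL); (250, NULL, NULL, NULL)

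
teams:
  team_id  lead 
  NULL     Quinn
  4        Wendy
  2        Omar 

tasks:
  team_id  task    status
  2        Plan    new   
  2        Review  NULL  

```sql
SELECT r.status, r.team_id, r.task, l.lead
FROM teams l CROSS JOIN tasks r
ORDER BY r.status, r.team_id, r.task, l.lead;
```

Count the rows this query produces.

CROSS JOIN pairs every row of `teams` with every row of `tasks`: 3 × 2 = 6 rows.

6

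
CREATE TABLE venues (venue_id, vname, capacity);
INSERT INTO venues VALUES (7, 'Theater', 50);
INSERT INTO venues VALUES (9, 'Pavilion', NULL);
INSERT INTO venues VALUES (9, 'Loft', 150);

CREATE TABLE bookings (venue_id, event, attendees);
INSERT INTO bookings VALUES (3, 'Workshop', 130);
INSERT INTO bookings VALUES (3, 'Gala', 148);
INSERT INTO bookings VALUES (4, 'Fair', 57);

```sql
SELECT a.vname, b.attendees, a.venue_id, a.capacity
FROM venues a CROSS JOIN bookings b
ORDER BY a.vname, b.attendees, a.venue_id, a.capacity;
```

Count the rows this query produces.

9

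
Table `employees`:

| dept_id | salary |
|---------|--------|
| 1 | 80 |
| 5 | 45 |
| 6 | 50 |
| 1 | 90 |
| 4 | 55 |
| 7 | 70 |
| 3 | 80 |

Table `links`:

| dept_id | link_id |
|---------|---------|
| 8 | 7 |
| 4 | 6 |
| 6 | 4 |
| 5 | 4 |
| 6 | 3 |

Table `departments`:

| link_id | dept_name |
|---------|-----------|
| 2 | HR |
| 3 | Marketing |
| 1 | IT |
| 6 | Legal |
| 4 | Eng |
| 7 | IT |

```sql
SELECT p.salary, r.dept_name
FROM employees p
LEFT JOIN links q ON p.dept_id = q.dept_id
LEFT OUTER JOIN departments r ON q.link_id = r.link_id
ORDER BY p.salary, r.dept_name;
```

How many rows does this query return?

8

Joins associate left-to-right: employees LEFT JOIN links on dept_id gives 8 intermediate row(s).
Then LEFT JOIN `departments r` on link_id: each of those 8 rows is kept; rows whose q.link_id has no match in r get NULL for r's columns.
Result: 8 row(s).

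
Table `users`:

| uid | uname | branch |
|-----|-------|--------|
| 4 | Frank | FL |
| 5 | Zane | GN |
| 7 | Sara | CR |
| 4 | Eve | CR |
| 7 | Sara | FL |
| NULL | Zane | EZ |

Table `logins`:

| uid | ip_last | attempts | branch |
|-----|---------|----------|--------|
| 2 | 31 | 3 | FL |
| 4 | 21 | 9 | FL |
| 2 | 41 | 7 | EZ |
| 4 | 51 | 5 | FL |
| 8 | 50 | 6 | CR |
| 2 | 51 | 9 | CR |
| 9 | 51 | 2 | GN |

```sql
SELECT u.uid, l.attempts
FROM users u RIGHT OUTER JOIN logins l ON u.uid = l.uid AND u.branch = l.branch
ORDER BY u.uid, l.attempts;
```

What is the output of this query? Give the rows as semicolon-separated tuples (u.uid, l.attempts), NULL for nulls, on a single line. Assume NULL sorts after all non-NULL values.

RIGHT JOIN keeps every row from `logins`; unmatched rows get NULL for `users`'s columns.
Matching on u.uid = l.uid AND u.branch = l.branch. A NULL in a compared column never satisfies the condition.
Matched pairs: 2; unmatched l rows kept: 5.

(4, 5); (4, 9); (NULL, 2); (NULL, 3); (NULL, 6); (NULL, 7); (NULL, 9)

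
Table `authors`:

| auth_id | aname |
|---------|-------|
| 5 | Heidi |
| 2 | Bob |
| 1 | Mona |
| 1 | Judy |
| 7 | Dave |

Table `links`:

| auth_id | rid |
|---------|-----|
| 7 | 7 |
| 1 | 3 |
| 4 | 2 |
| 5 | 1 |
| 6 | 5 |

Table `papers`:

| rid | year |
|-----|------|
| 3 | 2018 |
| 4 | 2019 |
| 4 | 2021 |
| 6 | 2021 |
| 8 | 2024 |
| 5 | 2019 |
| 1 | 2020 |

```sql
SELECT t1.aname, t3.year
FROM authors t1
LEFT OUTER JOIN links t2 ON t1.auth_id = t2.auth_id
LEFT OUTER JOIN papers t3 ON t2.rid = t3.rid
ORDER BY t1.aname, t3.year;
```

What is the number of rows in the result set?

5

Joins associate left-to-right: authors LEFT JOIN links on auth_id gives 5 intermediate row(s).
Then LEFT JOIN `papers t3` on rid: each of those 5 rows is kept; rows whose t2.rid has no match in t3 get NULL for t3's columns.
Result: 5 row(s).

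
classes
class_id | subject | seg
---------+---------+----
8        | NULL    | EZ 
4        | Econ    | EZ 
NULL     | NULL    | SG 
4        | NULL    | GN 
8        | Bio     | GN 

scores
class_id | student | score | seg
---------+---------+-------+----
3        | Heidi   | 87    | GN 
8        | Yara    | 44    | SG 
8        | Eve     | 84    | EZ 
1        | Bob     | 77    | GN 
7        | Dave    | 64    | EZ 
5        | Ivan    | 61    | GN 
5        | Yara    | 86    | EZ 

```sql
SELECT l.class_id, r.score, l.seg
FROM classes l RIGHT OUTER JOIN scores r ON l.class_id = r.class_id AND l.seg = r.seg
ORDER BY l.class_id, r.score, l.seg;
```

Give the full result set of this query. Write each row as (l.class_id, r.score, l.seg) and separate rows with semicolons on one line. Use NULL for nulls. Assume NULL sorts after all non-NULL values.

(8, 84, EZ); (NULL, 44, NULL); (NULL, 61, NULL); (NULL, 64, NULL); (NULL, 77, NULL); (NULL, 86, NULL); (NULL, 87, NULL)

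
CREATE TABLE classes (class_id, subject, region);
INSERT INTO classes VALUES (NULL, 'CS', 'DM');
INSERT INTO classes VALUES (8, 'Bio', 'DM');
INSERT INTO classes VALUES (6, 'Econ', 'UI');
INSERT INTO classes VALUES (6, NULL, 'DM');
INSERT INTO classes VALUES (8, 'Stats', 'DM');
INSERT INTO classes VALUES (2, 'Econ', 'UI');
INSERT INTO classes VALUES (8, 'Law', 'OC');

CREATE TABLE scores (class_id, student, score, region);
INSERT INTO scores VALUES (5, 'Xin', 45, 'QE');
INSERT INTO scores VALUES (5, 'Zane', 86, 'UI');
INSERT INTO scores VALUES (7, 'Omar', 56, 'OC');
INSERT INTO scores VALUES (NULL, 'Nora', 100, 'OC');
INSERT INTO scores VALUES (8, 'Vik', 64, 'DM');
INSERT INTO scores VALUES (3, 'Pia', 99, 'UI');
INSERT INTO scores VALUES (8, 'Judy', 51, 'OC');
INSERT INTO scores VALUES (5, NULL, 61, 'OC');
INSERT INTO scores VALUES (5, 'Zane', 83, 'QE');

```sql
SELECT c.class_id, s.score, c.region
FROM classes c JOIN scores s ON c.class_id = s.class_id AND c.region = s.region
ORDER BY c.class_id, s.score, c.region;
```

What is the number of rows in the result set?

INNER JOIN keeps only pairs where the ON condition holds.
Matching on c.class_id = s.class_id AND c.region = s.region. A NULL in a compared column never satisfies the condition.
- class_id=NULL, region=DM: no matching s row, dropped.
- class_id=8, region=DM: 1 matching s row(s), so 1 row(s) emitted.
- class_id=6, region=UI: no matching s row, dropped.
- class_id=6, region=DM: no matching s row, dropped.
- class_id=8, region=DM: 1 matching s row(s), so 1 row(s) emitted.
- class_id=2, region=UI: no matching s row, dropped.
- class_id=8, region=OC: 1 matching s row(s), so 1 row(s) emitted.
Total: 3 rows.

3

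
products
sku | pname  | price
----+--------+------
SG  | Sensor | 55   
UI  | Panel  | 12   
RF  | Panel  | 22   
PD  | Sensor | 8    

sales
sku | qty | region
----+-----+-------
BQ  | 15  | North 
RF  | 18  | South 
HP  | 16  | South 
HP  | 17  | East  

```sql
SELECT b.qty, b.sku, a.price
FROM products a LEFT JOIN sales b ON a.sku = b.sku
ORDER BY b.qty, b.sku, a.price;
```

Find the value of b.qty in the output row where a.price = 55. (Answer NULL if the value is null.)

LEFT JOIN keeps every row from `products`; unmatched rows get NULL for `sales`'s columns.
Matching on a.sku = b.sku.
Matched pairs: 1; unmatched a rows kept: 3.

NULL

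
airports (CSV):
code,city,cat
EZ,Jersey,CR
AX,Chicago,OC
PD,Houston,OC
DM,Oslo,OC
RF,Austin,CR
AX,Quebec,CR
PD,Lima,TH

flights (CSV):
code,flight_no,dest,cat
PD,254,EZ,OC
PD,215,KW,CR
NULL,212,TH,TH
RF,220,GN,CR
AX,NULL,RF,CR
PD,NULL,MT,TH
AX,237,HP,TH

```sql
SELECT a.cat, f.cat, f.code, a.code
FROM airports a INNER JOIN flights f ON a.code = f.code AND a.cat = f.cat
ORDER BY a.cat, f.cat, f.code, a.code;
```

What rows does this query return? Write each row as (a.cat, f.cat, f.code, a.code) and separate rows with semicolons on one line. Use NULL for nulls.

INNER JOIN keeps only pairs where the ON condition holds.
Matching on a.code = f.code AND a.cat = f.cat. A NULL in a compared column never satisfies the condition.
- a (code=EZ, cat=CR) has no partner → excluded.
- a (code=AX, cat=OC) has no partner → excluded.
- a (code=PD, cat=OC) pairs with 1 row(s) of f.
- a (code=DM, cat=OC) has no partner → excluded.
- a (code=RF, cat=CR) pairs with 1 row(s) of f.
- a (code=AX, cat=CR) pairs with 1 row(s) of f.
- a (code=PD, cat=TH) pairs with 1 row(s) of f.
After projecting and ordering:
a.cat | f.cat | f.code | a.code
CR | CR | AX | AX
CR | CR | RF | RF
OC | OC | PD | PD
TH | TH | PD | PD

(CR, CR, AX, AX); (CR, CR, RF, RF); (OC, OC, PD, PD); (TH, TH, PD, PD)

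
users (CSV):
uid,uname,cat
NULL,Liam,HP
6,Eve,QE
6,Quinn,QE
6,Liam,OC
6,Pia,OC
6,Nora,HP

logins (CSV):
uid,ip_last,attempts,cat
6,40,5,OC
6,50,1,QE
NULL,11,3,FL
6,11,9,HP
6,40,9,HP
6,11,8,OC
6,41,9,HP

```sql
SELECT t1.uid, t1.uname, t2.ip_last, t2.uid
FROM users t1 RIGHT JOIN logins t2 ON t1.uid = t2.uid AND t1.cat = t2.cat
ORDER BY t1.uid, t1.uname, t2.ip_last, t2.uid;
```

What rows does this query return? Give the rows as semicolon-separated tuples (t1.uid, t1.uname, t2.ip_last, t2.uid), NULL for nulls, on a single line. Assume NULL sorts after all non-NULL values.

RIGHT JOIN keeps every row from `logins`; unmatched rows get NULL for `users`'s columns.
Matching on t1.uid = t2.uid AND t1.cat = t2.cat. A NULL in a compared column never satisfies the condition.
Matched pairs: 9; unmatched t2 rows kept: 1.

(6, Eve, 50, 6); (6, Liam, 11, 6); (6, Liam, 40, 6); (6, Nora, 11, 6); (6, Nora, 40, 6); (6, Nora, 41, 6); (6, Pia, 11, 6); (6, Pia, 40, 6); (6, Quinn, 50, 6); (NULL, NULL, 11, NULL)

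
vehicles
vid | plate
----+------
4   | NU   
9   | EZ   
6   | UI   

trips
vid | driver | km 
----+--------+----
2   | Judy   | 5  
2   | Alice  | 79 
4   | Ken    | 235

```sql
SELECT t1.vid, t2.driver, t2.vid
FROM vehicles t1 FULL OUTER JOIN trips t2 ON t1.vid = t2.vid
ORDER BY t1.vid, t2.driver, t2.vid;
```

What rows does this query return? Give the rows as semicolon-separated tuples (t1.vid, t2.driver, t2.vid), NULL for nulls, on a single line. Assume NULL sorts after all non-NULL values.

FULL OUTER JOIN keeps every row from both sides; unmatched rows get NULL for the other side's columns.
Matching on t1.vid = t2.vid.
- t1 (vid=4) pairs with 1 row(s) of t2.
- t1 (vid=9) has no partner → padded with NULL.
- t1 (vid=6) has no partner → padded with NULL.
- 2 row(s) from t2 found no t1 partner → padded with NULL.
After projecting and ordering:
t1.vid | t2.driver | t2.vid
4 | Ken | 4
6 | NULL | NULL
9 | NULL | NULL
NULL | Alice | 2
NULL | Judy | 2

(4, Ken, 4); (6, NULL, NULL); (9, NULL, NULL); (NULL, Alice, 2); (NULL, Judy, 2)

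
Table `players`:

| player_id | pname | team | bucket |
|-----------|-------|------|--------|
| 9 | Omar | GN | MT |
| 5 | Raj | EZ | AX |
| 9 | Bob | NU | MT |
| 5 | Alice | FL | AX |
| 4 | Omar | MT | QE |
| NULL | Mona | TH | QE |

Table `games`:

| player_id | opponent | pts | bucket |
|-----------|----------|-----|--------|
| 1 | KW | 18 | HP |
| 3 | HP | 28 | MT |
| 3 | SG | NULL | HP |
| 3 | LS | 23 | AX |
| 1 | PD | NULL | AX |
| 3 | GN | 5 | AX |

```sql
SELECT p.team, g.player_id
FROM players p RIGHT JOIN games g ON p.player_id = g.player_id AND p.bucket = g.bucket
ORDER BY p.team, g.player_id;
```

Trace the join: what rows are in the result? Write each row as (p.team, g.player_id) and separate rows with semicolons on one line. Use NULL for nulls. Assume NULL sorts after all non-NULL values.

(NULL, 1); (NULL, 1); (NULL, 3); (NULL, 3); (NULL, 3); (NULL, 3)

RIGHT JOIN keeps every row from `games`; unmatched rows get NULL for `players`'s columns.
Matching on p.player_id = g.player_id AND p.bucket = g.bucket. A NULL in a compared column never satisfies the condition.
Matched pairs: 0; unmatched g rows kept: 6.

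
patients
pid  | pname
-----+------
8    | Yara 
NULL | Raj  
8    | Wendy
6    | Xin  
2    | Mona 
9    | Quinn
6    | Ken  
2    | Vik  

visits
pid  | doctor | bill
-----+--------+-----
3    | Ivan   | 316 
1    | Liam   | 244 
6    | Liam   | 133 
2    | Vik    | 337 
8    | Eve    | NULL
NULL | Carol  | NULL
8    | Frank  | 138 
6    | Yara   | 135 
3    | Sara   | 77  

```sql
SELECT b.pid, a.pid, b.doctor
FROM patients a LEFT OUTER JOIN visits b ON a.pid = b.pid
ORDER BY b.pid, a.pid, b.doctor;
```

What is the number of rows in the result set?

12

LEFT JOIN keeps every row from `patients`; unmatched rows get NULL for `visits`'s columns.
Matching on a.pid = b.pid. A NULL in a compared column never satisfies the condition.
- a (pid=8) pairs with 2 row(s) of b.
- a (pid=NULL) has no partner → padded with NULL.
- a (pid=8) pairs with 2 row(s) of b.
- a (pid=6) pairs with 2 row(s) of b.
- a (pid=2) pairs with 1 row(s) of b.
- a (pid=9) has no partner → padded with NULL.
- a (pid=6) pairs with 2 row(s) of b.
- a (pid=2) pairs with 1 row(s) of b.
Total: 10 matched + 2 padded = 12 rows.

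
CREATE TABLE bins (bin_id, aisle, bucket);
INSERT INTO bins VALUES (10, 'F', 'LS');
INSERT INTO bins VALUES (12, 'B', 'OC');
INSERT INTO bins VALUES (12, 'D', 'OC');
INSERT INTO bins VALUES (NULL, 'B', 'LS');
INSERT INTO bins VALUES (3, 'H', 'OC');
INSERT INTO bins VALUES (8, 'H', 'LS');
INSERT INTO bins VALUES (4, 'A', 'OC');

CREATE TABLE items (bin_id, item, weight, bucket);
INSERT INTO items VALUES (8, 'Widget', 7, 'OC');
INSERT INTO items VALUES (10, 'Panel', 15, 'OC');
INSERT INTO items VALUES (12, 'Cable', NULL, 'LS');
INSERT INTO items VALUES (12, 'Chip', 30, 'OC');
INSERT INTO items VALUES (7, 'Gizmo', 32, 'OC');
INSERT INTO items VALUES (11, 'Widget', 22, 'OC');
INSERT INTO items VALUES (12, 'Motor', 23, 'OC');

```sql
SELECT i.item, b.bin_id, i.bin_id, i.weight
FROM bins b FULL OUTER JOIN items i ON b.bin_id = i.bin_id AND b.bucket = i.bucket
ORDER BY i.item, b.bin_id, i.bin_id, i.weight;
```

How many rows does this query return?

FULL OUTER JOIN keeps every row from both sides; unmatched rows get NULL for the other side's columns.
Matching on b.bin_id = i.bin_id AND b.bucket = i.bucket. A NULL in a compared column never satisfies the condition.
- b (bin_id=10, bucket=LS) has no partner → padded with NULL.
- b (bin_id=12, bucket=OC) pairs with 2 row(s) of i.
- b (bin_id=12, bucket=OC) pairs with 2 row(s) of i.
- b (bin_id=NULL, bucket=LS) has no partner → padded with NULL.
- b (bin_id=3, bucket=OC) has no partner → padded with NULL.
- b (bin_id=8, bucket=LS) has no partner → padded with NULL.
- b (bin_id=4, bucket=OC) has no partner → padded with NULL.
- 5 i row(s) had no b match → kept, b columns NULL.
Total: 4 matched + 10 padded = 14 rows.

14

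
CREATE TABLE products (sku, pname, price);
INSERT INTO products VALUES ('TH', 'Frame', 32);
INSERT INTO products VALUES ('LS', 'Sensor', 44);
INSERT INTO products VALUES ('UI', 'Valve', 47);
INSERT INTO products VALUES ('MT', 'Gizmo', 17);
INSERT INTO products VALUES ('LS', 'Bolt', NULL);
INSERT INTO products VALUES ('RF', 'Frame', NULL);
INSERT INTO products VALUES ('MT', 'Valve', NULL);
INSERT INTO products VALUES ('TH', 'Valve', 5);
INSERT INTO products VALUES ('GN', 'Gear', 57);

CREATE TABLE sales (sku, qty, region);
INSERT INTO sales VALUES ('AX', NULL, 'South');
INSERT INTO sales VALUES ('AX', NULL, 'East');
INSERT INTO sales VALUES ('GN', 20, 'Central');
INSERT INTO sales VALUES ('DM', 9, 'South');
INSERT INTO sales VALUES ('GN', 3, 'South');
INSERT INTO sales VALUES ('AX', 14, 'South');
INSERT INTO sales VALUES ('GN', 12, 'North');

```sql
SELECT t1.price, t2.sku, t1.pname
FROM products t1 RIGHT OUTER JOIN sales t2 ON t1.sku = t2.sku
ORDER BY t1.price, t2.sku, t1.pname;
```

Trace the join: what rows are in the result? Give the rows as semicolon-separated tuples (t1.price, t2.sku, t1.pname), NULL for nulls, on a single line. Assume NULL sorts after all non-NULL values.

(57, GN, Gear); (57, GN, Gear); (57, GN, Gear); (NULL, AX, NULL); (NULL, AX, NULL); (NULL, AX, NULL); (NULL, DM, NULL)

RIGHT JOIN keeps every row from `sales`; unmatched rows get NULL for `products`'s columns.
Matching on t1.sku = t2.sku.
- t1 (sku=TH) has no partner in t2.
- t1 (sku=LS) has no partner in t2.
- t1 (sku=UI) has no partner in t2.
- t1 (sku=MT) has no partner in t2.
- t1 (sku=LS) has no partner in t2.
- t1 (sku=RF) has no partner in t2.
- t1 (sku=MT) has no partner in t2.
- t1 (sku=TH) has no partner in t2.
- t1 (sku=GN) pairs with 3 row(s) of t2.
- 4 row(s) from t2 found no t1 partner → padded with NULL.
After projecting and ordering:
t1.price | t2.sku | t1.pname
57 | GN | Gear
57 | GN | Gear
57 | GN | Gear
NULL | AX | NULL
NULL | AX | NULL
NULL | AX | NULL
NULL | DM | NULL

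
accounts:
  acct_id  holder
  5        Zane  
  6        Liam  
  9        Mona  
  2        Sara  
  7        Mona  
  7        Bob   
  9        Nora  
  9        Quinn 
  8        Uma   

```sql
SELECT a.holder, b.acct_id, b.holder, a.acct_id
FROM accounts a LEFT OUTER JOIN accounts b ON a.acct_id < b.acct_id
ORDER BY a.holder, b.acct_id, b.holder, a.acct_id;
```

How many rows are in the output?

35

LEFT JOIN keeps every row from `accounts a`; unmatched rows get NULL for `accounts b`'s columns.
Matching on a.acct_id < b.acct_id.
- a row (acct_id=5): matches 7 b row(s) → 7 output row(s).
- a row (acct_id=6): matches 6 b row(s) → 6 output row(s).
- a row (acct_id=9): no match → kept, b columns NULL.
- a row (acct_id=2): matches 8 b row(s) → 8 output row(s).
- a row (acct_id=7): matches 4 b row(s) → 4 output row(s).
- a row (acct_id=7): matches 4 b row(s) → 4 output row(s).
- a row (acct_id=9): no match → kept, b columns NULL.
- a row (acct_id=9): no match → kept, b columns NULL.
- a row (acct_id=8): matches 3 b row(s) → 3 output row(s).
Total: 32 matched + 3 padded = 35 rows.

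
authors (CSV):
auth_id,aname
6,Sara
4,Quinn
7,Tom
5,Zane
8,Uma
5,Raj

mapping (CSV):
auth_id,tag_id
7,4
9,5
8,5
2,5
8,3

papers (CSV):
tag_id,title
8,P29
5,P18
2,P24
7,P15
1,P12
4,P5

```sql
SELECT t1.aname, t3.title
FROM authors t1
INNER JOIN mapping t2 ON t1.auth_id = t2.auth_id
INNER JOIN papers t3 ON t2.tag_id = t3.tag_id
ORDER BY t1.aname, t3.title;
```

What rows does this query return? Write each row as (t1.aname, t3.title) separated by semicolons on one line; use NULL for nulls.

(Tom, P5); (Uma, P18)

Step 1 — t1 INNER JOIN t2 on auth_id → 3 row(s).
Then INNER JOIN `papers t3` on tag_id: keep only rows whose t2.tag_id appears in t3.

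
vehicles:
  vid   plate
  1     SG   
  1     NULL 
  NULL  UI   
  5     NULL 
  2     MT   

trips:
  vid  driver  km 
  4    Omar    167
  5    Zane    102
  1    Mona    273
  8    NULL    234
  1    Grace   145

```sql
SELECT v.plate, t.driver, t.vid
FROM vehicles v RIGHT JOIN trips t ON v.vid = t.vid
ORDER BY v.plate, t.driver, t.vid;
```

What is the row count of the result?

7

RIGHT JOIN keeps every row from `trips`; unmatched rows get NULL for `vehicles`'s columns.
Matching on v.vid = t.vid. A NULL in a compared column never satisfies the condition.
Matched pairs: 5; unmatched t rows kept: 2.
Total: 5 matched + 2 padded = 7 rows.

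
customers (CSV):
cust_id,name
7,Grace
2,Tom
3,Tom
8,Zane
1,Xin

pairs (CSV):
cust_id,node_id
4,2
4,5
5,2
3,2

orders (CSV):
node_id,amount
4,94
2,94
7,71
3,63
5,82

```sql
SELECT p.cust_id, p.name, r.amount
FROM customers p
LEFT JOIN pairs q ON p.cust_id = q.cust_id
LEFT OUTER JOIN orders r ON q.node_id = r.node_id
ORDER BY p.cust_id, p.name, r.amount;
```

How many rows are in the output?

5

Joins associate left-to-right: customers LEFT JOIN pairs on cust_id gives 5 intermediate row(s).
Then LEFT JOIN `orders r` on node_id: each of those 5 rows is kept; rows whose q.node_id has no match in r get NULL for r's columns.
Result: 5 row(s).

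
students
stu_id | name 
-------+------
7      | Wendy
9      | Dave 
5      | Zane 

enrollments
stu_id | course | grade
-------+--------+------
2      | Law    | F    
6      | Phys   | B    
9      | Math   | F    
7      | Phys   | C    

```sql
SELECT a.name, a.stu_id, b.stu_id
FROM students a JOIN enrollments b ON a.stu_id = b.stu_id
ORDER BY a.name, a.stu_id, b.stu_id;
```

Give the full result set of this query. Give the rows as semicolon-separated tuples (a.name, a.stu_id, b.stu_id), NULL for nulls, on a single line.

INNER JOIN keeps only pairs where the ON condition holds.
Matching on a.stu_id = b.stu_id.
Matched pairs: 2.

(Dave, 9, 9); (Wendy, 7, 7)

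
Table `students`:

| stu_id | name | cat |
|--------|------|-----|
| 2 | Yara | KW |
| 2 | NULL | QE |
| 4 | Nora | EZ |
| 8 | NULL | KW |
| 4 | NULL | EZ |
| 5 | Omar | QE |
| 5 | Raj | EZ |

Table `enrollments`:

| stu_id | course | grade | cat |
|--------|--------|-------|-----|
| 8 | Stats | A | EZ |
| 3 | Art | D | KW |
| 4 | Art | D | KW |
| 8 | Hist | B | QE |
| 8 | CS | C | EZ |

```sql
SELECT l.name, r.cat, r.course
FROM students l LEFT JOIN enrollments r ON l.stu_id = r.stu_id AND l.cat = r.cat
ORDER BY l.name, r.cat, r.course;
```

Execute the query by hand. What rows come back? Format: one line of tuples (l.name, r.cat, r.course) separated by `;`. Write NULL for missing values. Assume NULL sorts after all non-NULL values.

(Nora, NULL, NULL); (Omar, NULL, NULL); (Raj, NULL, NULL); (Yara, NULL, NULL); (NULL, NULL, NULL); (NULL, NULL, NULL); (NULL, NULL, NULL)

LEFT JOIN keeps every row from `students`; unmatched rows get NULL for `enrollments`'s columns.
Matching on l.stu_id = r.stu_id AND l.cat = r.cat.
- l[0] stu_id=2, cat=KW → no match; kept with NULLs on the r side.
- l[1] stu_id=2, cat=QE → no match; kept with NULLs on the r side.
- l[2] stu_id=4, cat=EZ → no match; kept with NULLs on the r side.
- l[3] stu_id=8, cat=KW → no match; kept with NULLs on the r side.
- l[4] stu_id=4, cat=EZ → no match; kept with NULLs on the r side.
- l[5] stu_id=5, cat=QE → no match; kept with NULLs on the r side.
- l[6] stu_id=5, cat=EZ → no match; kept with NULLs on the r side.
After projecting and ordering:
l.name | r.cat | r.course
Nora | NULL | NULL
Omar | NULL | NULL
Raj | NULL | NULL
Yara | NULL | NULL
NULL | NULL | NULL
NULL | NULL | NULL
NULL | NULL | NULL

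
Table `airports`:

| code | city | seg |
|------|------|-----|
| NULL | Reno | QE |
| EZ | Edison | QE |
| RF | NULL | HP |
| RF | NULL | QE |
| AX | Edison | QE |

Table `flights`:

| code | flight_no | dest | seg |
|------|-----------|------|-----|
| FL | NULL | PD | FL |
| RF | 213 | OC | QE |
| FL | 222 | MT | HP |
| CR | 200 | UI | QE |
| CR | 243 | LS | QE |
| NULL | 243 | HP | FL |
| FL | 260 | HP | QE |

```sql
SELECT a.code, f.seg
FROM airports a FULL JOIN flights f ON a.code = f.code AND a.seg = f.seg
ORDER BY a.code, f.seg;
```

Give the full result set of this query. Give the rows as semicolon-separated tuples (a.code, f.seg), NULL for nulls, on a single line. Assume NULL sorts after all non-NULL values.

FULL OUTER JOIN keeps every row from both sides; unmatched rows get NULL for the other side's columns.
Matching on a.code = f.code AND a.seg = f.seg. A NULL in a compared column never satisfies the condition.
- a (code=NULL, seg=QE) has no partner → padded with NULL.
- a (code=EZ, seg=QE) has no partner → padded with NULL.
- a (code=RF, seg=HP) has no partner → padded with NULL.
- a (code=RF, seg=QE) pairs with 1 row(s) of f.
- a (code=AX, seg=QE) has no partner → padded with NULL.
- 6 f row(s) had no a match → kept, a columns NULL.

(AX, NULL); (EZ, NULL); (RF, QE); (RF, NULL); (NULL, FL); (NULL, FL); (NULL, HP); (NULL, QE); (NULL, QE); (NULL, QE); (NULL, NULL)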